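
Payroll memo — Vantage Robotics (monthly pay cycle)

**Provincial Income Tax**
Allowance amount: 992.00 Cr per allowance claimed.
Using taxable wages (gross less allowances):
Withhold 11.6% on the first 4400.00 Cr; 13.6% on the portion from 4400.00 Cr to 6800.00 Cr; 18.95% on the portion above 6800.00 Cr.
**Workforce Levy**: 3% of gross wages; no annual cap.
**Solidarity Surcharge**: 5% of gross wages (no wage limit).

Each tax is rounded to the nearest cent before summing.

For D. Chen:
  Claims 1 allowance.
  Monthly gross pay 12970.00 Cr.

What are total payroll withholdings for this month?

Provincial Income Tax: taxable = 12970.00 Cr − 1×992.00 Cr = 11978.00 Cr
  836.80 Cr + 18.95% × (11978.00 Cr − 6800.00 Cr) = 836.80 Cr + 18.95% × 5178.00 Cr = 1818.03 Cr
Workforce Levy: 3% × 12970.00 Cr = 389.10 Cr
Solidarity Surcharge: 5% × 12970.00 Cr = 648.50 Cr
Total: 1818.03 Cr + 389.10 Cr + 648.50 Cr = 2855.63 Cr

2855.63 Cr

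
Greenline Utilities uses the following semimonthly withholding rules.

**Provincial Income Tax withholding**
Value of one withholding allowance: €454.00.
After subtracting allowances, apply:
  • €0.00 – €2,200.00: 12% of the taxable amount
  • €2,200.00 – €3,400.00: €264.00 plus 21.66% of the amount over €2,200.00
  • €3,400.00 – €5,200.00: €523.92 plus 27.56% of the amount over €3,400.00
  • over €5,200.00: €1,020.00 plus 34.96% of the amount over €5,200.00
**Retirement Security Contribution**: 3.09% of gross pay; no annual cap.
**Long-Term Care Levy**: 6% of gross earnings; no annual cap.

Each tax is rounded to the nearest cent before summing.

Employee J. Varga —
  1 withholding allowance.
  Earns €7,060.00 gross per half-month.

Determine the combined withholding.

Provincial Income Tax: taxable = €7,060.00 − 1×€454.00 = €6,606.00
  €1,020.00 + 34.96% × (€6,606.00 − €5,200.00) = €1,020.00 + 34.96% × €1,406.00 = €1,511.54
Retirement Security Contribution: 3.09% × €7,060.00 = €218.15
Long-Term Care Levy: 6% × €7,060.00 = €423.60
Total: €1,511.54 + €218.15 + €423.60 = €2,153.29

€2,153.29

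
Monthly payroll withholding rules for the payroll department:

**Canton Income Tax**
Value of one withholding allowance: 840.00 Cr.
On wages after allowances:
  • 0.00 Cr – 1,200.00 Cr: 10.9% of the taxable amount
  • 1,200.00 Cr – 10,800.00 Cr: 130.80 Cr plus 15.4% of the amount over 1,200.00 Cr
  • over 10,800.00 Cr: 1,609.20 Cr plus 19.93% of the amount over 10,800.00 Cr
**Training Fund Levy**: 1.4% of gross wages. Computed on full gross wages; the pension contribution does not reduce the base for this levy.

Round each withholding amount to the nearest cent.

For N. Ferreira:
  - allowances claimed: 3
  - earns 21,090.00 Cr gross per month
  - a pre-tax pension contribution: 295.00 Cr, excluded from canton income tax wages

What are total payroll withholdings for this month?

3,394.23 Cr

Canton Income Tax: taxable = 21,090.00 Cr − 295.00 Cr − 3×840.00 Cr = 18,275.00 Cr
  1,609.20 Cr + 19.93% × (18,275.00 Cr − 10,800.00 Cr) = 1,609.20 Cr + 19.93% × 7,475.00 Cr = 3,098.97 Cr
Training Fund Levy: 1.4% × 21,090.00 Cr = 295.26 Cr
Total: 3,098.97 Cr + 295.26 Cr = 3,394.23 Cr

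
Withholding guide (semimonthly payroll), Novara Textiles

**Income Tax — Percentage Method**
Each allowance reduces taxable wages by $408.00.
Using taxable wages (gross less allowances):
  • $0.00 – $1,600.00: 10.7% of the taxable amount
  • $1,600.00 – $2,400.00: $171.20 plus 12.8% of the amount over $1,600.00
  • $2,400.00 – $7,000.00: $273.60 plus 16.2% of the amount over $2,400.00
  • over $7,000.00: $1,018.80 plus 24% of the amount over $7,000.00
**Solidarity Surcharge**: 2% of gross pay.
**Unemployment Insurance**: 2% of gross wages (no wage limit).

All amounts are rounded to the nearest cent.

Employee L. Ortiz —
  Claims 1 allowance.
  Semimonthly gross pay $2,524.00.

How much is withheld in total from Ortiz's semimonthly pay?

Income Tax: taxable = $2,524.00 − 1×$408.00 = $2,116.00
  $171.20 + 12.8% × ($2,116.00 − $1,600.00) = $171.20 + 12.8% × $516.00 = $237.25
Solidarity Surcharge: 2% × $2,524.00 = $50.48
Unemployment Insurance: 2% × $2,524.00 = $50.48
Total: $237.25 + $50.48 + $50.48 = $338.21

$338.21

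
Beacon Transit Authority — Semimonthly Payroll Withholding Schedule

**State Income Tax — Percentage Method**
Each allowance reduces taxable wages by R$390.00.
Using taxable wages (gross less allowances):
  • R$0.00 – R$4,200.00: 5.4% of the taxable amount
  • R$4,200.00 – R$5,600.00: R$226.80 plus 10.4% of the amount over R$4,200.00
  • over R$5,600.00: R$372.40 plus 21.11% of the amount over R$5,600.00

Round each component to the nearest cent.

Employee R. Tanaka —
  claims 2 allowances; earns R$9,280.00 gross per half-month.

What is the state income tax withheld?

R$984.59

State Income Tax: taxable = R$9,280.00 − 2×R$390.00 = R$8,500.00
  R$372.40 + 21.11% × (R$8,500.00 − R$5,600.00) = R$372.40 + 21.11% × R$2,900.00 = R$984.59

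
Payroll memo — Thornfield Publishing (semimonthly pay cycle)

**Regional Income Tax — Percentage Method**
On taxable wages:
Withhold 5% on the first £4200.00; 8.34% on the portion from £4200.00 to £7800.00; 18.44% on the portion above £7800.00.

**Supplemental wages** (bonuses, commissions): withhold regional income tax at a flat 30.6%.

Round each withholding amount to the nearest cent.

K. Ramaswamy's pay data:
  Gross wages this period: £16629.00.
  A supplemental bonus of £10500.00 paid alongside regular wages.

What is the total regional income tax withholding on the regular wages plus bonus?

£5351.31

Regional Income Tax: taxable = £16629.00
  £510.24 + 18.44% × (£16629.00 − £7800.00) = £510.24 + 18.44% × £8829.00 = £2138.31
Supplemental (30.6% flat on bonus): 30.6% × £10500.00 = £3213.00
Total regional income tax: £2138.31 + £3213.00 = £5351.31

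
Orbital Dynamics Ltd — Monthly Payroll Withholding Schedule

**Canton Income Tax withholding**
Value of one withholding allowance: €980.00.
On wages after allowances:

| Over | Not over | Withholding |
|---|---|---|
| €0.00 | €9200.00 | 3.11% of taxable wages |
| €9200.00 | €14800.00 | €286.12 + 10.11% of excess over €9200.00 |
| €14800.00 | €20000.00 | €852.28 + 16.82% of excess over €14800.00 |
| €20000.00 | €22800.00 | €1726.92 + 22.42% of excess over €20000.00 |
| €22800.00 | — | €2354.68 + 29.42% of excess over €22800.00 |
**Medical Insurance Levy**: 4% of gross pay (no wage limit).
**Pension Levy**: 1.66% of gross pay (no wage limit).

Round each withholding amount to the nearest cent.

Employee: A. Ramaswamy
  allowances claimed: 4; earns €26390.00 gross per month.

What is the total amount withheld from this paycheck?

€3774.36

Canton Income Tax: taxable = €26390.00 − 4×€980.00 = €22470.00
  €1726.92 + 22.42% × (€22470.00 − €20000.00) = €1726.92 + 22.42% × €2470.00 = €2280.69
Medical Insurance Levy: 4% × €26390.00 = €1055.60
Pension Levy: 1.66% × €26390.00 = €438.07
Total: €2280.69 + €1055.60 + €438.07 = €3774.36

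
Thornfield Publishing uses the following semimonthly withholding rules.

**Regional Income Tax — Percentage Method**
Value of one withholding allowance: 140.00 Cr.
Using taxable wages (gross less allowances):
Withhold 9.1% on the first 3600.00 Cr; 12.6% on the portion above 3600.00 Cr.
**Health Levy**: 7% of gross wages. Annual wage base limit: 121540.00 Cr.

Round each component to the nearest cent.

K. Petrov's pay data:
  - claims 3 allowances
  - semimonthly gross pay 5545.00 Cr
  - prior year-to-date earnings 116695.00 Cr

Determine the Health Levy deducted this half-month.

339.15 Cr

Health Levy: cap 121540.00 Cr − YTD 116695.00 Cr = 4845.00 Cr subject; 7% × 4845.00 Cr = 339.15 Cr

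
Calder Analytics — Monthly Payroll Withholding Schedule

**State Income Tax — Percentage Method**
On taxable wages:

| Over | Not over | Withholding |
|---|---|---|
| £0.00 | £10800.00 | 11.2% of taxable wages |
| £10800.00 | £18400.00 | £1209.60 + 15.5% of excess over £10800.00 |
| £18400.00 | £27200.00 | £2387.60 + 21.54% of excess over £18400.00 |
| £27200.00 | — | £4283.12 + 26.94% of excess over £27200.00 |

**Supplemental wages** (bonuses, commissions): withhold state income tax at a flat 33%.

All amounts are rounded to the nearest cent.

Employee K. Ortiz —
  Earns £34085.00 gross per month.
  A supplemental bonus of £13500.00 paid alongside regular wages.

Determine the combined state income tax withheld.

State Income Tax: taxable = £34085.00
  £4283.12 + 26.94% × (£34085.00 − £27200.00) = £4283.12 + 26.94% × £6885.00 = £6137.94
Supplemental (33% flat on bonus): 33% × £13500.00 = £4455.00
Total state income tax: £6137.94 + £4455.00 = £10592.94

£10592.94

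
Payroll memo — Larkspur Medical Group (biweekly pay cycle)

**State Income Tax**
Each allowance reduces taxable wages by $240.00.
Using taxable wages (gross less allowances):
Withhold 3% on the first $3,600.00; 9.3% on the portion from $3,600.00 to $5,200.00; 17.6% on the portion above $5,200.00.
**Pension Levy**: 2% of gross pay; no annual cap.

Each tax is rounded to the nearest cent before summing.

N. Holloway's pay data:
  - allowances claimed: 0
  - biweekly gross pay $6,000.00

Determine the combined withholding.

State Income Tax: taxable = $6,000.00
  $256.80 + 17.6% × ($6,000.00 − $5,200.00) = $256.80 + 17.6% × $800.00 = $397.60
Pension Levy: 2% × $6,000.00 = $120.00
Total: $397.60 + $120.00 = $517.60

$517.60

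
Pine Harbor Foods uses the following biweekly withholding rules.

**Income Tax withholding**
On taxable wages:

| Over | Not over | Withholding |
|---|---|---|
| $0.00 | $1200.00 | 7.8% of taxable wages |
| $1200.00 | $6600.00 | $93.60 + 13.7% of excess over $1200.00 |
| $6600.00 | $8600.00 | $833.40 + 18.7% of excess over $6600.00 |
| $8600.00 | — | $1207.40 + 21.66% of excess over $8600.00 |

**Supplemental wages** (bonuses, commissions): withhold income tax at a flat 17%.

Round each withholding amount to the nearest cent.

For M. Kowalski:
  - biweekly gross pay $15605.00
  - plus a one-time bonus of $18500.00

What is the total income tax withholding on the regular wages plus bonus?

$5869.68

Income Tax: taxable = $15605.00
  $1207.40 + 21.66% × ($15605.00 − $8600.00) = $1207.40 + 21.66% × $7005.00 = $2724.68
Supplemental (17% flat on bonus): 17% × $18500.00 = $3145.00
Total income tax: $2724.68 + $3145.00 = $5869.68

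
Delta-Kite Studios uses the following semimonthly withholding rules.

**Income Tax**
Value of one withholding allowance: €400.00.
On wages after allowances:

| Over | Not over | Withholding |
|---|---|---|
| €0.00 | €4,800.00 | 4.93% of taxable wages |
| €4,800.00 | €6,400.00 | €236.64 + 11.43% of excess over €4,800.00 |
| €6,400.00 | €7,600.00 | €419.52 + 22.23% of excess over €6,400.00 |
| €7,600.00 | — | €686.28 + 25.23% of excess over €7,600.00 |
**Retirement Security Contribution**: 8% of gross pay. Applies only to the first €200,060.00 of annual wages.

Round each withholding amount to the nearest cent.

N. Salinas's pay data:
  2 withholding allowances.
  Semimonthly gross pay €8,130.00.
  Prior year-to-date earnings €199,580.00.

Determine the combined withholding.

Income Tax: taxable = €8,130.00 − 2×€400.00 = €7,330.00
  €419.52 + 22.23% × (€7,330.00 − €6,400.00) = €419.52 + 22.23% × €930.00 = €626.26
Retirement Security Contribution: cap €200,060.00 − YTD €199,580.00 = €480.00 subject; 8% × €480.00 = €38.40
Total: €626.26 + €38.40 = €664.66

€664.66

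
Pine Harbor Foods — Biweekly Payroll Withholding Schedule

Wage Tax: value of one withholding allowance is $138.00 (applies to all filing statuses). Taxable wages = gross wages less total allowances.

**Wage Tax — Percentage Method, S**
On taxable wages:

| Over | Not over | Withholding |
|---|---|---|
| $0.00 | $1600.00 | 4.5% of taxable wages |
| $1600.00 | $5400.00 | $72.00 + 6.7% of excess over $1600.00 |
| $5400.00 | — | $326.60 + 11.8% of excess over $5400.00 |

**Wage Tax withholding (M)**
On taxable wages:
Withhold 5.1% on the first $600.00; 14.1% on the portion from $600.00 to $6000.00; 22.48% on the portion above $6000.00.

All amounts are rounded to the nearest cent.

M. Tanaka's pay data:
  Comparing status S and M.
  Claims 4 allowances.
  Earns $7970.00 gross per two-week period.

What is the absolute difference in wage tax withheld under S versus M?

$546.05

Wage Tax (S): taxable = $7970.00 − 4×$138.00 = $7418.00
  $326.60 + 11.8% × ($7418.00 − $5400.00) = $326.60 + 11.8% × $2018.00 = $564.72
Wage Tax (M): taxable = $7970.00 − 4×$138.00 = $7418.00
  $792.00 + 22.48% × ($7418.00 − $6000.00) = $792.00 + 22.48% × $1418.00 = $1110.77
Difference: |$564.72 − $1110.77| = $546.05 (higher under M)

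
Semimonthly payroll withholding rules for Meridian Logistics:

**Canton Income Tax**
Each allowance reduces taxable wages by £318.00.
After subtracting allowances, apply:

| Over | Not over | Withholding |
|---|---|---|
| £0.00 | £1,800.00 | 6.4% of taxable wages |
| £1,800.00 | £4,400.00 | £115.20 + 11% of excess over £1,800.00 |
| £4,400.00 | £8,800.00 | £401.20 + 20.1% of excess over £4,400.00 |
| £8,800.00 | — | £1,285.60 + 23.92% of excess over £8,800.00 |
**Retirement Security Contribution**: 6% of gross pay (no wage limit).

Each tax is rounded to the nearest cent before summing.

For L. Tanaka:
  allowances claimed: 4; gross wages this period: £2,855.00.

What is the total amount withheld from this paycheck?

£272.61

Canton Income Tax: taxable = £2,855.00 − 4×£318.00 = £1,583.00
  6.4% × £1,583.00 = £101.31
Retirement Security Contribution: 6% × £2,855.00 = £171.30
Total: £101.31 + £171.30 = £272.61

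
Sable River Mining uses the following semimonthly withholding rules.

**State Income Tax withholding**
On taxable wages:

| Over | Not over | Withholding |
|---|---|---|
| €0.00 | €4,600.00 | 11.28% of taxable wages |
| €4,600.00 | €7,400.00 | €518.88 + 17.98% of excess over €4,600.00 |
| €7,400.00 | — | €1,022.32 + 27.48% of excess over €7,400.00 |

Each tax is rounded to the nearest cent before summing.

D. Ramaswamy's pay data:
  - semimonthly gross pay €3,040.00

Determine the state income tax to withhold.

State Income Tax: taxable = €3,040.00
  11.28% × €3,040.00 = €342.91

€342.91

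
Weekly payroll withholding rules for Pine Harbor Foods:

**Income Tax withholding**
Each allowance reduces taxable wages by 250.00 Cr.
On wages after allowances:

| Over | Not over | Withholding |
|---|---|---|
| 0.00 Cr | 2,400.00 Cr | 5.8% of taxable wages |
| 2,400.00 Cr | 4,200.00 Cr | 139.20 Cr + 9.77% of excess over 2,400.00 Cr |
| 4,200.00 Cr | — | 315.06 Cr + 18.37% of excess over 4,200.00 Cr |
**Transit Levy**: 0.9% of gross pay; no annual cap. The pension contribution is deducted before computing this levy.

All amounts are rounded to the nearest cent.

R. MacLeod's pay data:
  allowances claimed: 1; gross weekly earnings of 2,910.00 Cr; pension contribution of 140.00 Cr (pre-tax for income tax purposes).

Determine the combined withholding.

175.85 Cr

Income Tax: taxable = 2,910.00 Cr − 140.00 Cr − 1×250.00 Cr = 2,520.00 Cr
  139.20 Cr + 9.77% × (2,520.00 Cr − 2,400.00 Cr) = 139.20 Cr + 9.77% × 120.00 Cr = 150.92 Cr
Transit Levy: 0.9% × 2,770.00 Cr = 24.93 Cr
Total: 150.92 Cr + 24.93 Cr = 175.85 Cr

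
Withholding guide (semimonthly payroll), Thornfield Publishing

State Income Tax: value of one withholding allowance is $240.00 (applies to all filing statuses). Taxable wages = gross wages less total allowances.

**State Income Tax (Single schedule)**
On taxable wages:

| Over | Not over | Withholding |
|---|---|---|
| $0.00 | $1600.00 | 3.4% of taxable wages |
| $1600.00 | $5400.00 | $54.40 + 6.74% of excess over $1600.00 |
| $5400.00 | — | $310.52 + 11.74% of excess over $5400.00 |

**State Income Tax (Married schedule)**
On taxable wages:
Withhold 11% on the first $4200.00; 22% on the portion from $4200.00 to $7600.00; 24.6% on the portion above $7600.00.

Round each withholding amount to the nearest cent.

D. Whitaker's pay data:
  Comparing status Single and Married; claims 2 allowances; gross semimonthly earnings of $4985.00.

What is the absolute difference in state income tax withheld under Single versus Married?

$278.90

State Income Tax (Single): taxable = $4985.00 − 2×$240.00 = $4505.00
  $54.40 + 6.74% × ($4505.00 − $1600.00) = $54.40 + 6.74% × $2905.00 = $250.20
State Income Tax (Married): taxable = $4985.00 − 2×$240.00 = $4505.00
  $462.00 + 22% × ($4505.00 − $4200.00) = $462.00 + 22% × $305.00 = $529.10
Difference: |$250.20 − $529.10| = $278.90 (higher under Married)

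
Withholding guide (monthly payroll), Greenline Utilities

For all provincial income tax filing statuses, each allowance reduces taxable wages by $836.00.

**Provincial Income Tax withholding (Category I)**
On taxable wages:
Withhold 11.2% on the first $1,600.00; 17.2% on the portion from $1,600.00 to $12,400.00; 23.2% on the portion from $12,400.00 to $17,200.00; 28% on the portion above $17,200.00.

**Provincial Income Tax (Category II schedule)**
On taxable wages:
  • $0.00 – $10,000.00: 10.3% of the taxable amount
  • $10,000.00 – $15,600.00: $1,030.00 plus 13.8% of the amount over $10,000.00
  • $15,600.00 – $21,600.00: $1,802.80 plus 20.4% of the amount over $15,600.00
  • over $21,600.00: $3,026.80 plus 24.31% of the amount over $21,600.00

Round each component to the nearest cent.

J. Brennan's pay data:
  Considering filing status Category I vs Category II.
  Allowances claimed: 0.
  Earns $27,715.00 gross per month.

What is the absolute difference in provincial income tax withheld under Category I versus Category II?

$1,581.24

Provincial Income Tax (Category I): taxable = $27,715.00
  $3,150.40 + 28% × ($27,715.00 − $17,200.00) = $3,150.40 + 28% × $10,515.00 = $6,094.60
Provincial Income Tax (Category II): taxable = $27,715.00
  $3,026.80 + 24.31% × ($27,715.00 − $21,600.00) = $3,026.80 + 24.31% × $6,115.00 = $4,513.36
Difference: |$6,094.60 − $4,513.36| = $1,581.24 (higher under Category I)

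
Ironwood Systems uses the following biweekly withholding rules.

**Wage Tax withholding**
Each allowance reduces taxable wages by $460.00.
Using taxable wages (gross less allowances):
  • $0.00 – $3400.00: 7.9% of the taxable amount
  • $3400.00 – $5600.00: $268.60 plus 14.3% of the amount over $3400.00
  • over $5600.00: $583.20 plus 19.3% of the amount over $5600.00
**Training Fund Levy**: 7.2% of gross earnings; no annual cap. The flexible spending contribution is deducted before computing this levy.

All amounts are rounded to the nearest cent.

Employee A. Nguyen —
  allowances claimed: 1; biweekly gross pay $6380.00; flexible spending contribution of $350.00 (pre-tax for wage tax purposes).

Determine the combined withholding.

Wage Tax: taxable = $6380.00 − $350.00 − 1×$460.00 = $5570.00
  $268.60 + 14.3% × ($5570.00 − $3400.00) = $268.60 + 14.3% × $2170.00 = $578.91
Training Fund Levy: 7.2% × $6030.00 = $434.16
Total: $578.91 + $434.16 = $1013.07

$1013.07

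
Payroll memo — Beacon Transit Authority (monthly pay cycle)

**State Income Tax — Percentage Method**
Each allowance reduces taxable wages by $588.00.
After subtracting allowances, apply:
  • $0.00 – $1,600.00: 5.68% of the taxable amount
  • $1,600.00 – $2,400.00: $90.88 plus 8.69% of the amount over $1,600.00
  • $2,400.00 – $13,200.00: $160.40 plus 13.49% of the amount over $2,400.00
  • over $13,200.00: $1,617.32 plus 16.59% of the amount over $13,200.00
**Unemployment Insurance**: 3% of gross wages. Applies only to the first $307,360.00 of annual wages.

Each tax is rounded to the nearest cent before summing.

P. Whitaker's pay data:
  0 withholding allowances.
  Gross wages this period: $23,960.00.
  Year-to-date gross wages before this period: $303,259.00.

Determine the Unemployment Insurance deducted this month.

Unemployment Insurance: cap $307,360.00 − YTD $303,259.00 = $4,101.00 subject; 3% × $4,101.00 = $123.03

$123.03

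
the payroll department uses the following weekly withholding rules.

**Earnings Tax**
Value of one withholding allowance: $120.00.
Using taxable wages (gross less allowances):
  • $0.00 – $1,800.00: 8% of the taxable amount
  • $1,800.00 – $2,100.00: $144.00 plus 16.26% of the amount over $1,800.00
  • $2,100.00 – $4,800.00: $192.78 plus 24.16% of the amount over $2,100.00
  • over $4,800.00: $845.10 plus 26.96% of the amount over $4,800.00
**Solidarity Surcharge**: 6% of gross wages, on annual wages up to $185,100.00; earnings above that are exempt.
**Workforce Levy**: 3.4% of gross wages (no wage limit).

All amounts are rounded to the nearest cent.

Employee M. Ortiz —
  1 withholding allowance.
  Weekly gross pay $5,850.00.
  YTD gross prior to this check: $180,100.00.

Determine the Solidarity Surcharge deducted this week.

$300.00

Solidarity Surcharge: cap $185,100.00 − YTD $180,100.00 = $5,000.00 subject; 6% × $5,000.00 = $300.00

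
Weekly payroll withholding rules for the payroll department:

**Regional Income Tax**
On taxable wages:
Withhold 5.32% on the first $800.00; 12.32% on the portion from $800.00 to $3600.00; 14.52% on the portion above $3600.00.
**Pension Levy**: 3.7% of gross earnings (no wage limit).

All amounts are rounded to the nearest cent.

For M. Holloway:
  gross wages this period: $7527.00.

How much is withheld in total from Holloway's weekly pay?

Regional Income Tax: taxable = $7527.00
  $387.52 + 14.52% × ($7527.00 − $3600.00) = $387.52 + 14.52% × $3927.00 = $957.72
Pension Levy: 3.7% × $7527.00 = $278.50
Total: $957.72 + $278.50 = $1236.22

$1236.22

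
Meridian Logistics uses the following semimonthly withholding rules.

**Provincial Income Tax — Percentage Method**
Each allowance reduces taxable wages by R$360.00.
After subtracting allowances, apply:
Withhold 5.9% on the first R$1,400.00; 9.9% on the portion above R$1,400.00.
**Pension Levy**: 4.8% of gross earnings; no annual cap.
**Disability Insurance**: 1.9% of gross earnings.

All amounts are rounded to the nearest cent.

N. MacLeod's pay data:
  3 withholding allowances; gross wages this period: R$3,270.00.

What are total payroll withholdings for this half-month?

Provincial Income Tax: taxable = R$3,270.00 − 3×R$360.00 = R$2,190.00
  R$82.60 + 9.9% × (R$2,190.00 − R$1,400.00) = R$82.60 + 9.9% × R$790.00 = R$160.81
Pension Levy: 4.8% × R$3,270.00 = R$156.96
Disability Insurance: 1.9% × R$3,270.00 = R$62.13
Total: R$160.81 + R$156.96 + R$62.13 = R$379.90

R$379.90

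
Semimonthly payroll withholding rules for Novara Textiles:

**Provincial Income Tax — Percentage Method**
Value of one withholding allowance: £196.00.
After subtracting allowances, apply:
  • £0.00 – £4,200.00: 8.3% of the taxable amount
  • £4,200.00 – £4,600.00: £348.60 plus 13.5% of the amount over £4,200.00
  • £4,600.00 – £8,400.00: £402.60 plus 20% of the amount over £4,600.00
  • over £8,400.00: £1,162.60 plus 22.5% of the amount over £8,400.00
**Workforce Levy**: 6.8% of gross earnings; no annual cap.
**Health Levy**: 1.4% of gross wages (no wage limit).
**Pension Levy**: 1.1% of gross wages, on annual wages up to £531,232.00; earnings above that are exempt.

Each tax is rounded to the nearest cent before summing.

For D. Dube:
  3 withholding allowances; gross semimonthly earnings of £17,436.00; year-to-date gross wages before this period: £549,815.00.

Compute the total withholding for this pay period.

£4,493.15

Provincial Income Tax: taxable = £17,436.00 − 3×£196.00 = £16,848.00
  £1,162.60 + 22.5% × (£16,848.00 − £8,400.00) = £1,162.60 + 22.5% × £8,448.00 = £3,063.40
Workforce Levy: 6.8% × £17,436.00 = £1,185.65
Health Levy: 1.4% × £17,436.00 = £244.10
Pension Levy: YTD £549,815.00 ≥ cap £531,232.00 → £0.00
Total: £3,063.40 + £1,185.65 + £244.10 + £0.00 = £4,493.15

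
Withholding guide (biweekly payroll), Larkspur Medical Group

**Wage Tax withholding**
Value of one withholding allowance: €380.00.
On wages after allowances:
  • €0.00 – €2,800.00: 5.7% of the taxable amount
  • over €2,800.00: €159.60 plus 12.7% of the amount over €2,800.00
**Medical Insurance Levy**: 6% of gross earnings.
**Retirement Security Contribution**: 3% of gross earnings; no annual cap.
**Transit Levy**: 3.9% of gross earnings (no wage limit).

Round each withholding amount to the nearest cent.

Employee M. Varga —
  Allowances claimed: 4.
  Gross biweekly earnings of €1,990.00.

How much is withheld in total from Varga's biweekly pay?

€283.50

Wage Tax: taxable = €1,990.00 − 4×€380.00 = €470.00
  5.7% × €470.00 = €26.79
Medical Insurance Levy: 6% × €1,990.00 = €119.40
Retirement Security Contribution: 3% × €1,990.00 = €59.70
Transit Levy: 3.9% × €1,990.00 = €77.61
Total: €26.79 + €119.40 + €59.70 + €77.61 = €283.50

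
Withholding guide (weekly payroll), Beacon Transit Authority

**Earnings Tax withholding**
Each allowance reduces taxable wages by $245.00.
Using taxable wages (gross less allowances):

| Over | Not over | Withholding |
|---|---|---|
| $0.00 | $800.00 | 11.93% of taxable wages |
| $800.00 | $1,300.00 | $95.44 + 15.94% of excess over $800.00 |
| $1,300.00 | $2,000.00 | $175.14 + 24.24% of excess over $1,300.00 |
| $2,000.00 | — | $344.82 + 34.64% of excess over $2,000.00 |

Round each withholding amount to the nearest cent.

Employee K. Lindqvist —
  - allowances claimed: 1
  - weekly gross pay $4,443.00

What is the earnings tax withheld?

Earnings Tax: taxable = $4,443.00 − 1×$245.00 = $4,198.00
  $344.82 + 34.64% × ($4,198.00 − $2,000.00) = $344.82 + 34.64% × $2,198.00 = $1,106.21

$1,106.21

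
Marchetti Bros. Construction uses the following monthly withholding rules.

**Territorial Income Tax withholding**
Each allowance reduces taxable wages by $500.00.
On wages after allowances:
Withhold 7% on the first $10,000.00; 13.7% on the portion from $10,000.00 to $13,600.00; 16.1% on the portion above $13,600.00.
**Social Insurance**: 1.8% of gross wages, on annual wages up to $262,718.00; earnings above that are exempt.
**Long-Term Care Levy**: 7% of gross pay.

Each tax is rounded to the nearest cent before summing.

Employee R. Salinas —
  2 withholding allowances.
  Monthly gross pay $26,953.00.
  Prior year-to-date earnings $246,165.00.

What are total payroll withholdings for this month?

$5,366.69

Territorial Income Tax: taxable = $26,953.00 − 2×$500.00 = $25,953.00
  $1,193.20 + 16.1% × ($25,953.00 − $13,600.00) = $1,193.20 + 16.1% × $12,353.00 = $3,182.03
Social Insurance: cap $262,718.00 − YTD $246,165.00 = $16,553.00 subject; 1.8% × $16,553.00 = $297.95
Long-Term Care Levy: 7% × $26,953.00 = $1,886.71
Total: $3,182.03 + $297.95 + $1,886.71 = $5,366.69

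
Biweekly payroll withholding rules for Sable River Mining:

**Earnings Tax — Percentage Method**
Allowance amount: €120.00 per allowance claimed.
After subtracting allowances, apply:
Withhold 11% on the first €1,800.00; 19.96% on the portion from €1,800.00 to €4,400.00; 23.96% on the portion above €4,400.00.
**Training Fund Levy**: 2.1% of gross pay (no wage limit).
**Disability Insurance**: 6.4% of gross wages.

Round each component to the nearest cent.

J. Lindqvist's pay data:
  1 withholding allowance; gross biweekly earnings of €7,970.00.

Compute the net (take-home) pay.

€5,748.97

Earnings Tax: taxable = €7,970.00 − 1×€120.00 = €7,850.00
  €716.96 + 23.96% × (€7,850.00 − €4,400.00) = €716.96 + 23.96% × €3,450.00 = €1,543.58
Training Fund Levy: 2.1% × €7,970.00 = €167.37
Disability Insurance: 6.4% × €7,970.00 = €510.08
Total withheld: €1,543.58 + €167.37 + €510.08 = €2,221.03
Net pay: €7,970.00 − €2,221.03 = €5,748.97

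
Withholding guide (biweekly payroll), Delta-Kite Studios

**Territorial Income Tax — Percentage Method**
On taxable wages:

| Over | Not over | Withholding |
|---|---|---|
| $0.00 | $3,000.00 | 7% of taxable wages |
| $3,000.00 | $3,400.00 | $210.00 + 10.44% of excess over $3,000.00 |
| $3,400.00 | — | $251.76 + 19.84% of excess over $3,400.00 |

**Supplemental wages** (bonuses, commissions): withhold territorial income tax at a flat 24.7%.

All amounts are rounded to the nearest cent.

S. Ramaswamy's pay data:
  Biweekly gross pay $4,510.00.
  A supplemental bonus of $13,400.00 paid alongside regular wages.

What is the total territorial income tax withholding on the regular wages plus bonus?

$3,781.78

Territorial Income Tax: taxable = $4,510.00
  $251.76 + 19.84% × ($4,510.00 − $3,400.00) = $251.76 + 19.84% × $1,110.00 = $471.98
Supplemental (24.7% flat on bonus): 24.7% × $13,400.00 = $3,309.80
Total territorial income tax: $471.98 + $3,309.80 = $3,781.78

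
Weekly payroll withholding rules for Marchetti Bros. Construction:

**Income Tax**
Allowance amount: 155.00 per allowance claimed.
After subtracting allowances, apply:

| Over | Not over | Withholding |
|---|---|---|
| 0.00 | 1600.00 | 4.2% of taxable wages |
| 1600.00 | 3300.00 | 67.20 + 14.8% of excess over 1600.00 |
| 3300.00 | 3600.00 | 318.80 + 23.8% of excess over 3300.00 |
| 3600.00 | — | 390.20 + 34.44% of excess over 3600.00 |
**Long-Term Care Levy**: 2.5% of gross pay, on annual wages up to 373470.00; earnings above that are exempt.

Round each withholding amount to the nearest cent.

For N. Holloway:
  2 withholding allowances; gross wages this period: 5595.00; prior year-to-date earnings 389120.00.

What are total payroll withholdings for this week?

Income Tax: taxable = 5595.00 − 2×155.00 = 5285.00
  390.20 + 34.44% × (5285.00 − 3600.00) = 390.20 + 34.44% × 1685.00 = 970.51
Long-Term Care Levy: YTD 389120.00 ≥ cap 373470.00 → 0.00
Total: 970.51 + 0.00 = 970.51

970.51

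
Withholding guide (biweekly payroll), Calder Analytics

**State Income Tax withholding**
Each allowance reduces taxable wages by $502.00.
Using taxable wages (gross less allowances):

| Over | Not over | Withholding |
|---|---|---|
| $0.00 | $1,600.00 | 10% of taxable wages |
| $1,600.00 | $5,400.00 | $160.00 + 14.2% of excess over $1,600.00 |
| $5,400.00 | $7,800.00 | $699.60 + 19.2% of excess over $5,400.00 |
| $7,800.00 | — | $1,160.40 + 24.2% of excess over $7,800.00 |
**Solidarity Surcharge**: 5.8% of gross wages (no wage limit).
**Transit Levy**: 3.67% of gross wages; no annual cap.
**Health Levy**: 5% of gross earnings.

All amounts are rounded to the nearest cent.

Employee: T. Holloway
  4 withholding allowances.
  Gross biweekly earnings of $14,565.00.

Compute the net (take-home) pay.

State Income Tax: taxable = $14,565.00 − 4×$502.00 = $12,557.00
  $1,160.40 + 24.2% × ($12,557.00 − $7,800.00) = $1,160.40 + 24.2% × $4,757.00 = $2,311.59
Solidarity Surcharge: 5.8% × $14,565.00 = $844.77
Transit Levy: 3.67% × $14,565.00 = $534.54
Health Levy: 5% × $14,565.00 = $728.25
Total withheld: $2,311.59 + $844.77 + $534.54 + $728.25 = $4,419.15
Net pay: $14,565.00 − $4,419.15 = $10,145.85

$10,145.85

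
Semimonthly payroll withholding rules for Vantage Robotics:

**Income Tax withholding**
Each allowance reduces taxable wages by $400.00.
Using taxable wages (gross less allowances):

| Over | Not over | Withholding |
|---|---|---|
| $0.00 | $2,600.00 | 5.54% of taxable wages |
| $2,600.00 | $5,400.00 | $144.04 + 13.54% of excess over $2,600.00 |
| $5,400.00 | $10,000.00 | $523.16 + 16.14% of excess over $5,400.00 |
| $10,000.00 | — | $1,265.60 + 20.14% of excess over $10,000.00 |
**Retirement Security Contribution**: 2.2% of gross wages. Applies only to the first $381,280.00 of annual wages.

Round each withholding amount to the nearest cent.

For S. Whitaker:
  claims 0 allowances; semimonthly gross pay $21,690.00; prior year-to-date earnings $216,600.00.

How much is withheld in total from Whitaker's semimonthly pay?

$4,097.15

Income Tax: taxable = $21,690.00
  $1,265.60 + 20.14% × ($21,690.00 − $10,000.00) = $1,265.60 + 20.14% × $11,690.00 = $3,619.97
Retirement Security Contribution: 2.2% × $21,690.00 = $477.18
Total: $3,619.97 + $477.18 = $4,097.15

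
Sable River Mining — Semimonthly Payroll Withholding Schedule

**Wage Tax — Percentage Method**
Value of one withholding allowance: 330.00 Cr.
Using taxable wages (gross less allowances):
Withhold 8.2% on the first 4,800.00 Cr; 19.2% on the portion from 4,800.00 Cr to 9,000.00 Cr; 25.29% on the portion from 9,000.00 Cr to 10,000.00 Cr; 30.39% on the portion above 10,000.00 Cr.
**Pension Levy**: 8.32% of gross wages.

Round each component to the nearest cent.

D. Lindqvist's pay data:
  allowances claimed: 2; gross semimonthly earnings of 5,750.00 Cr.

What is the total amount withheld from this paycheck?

927.68 Cr

Wage Tax: taxable = 5,750.00 Cr − 2×330.00 Cr = 5,090.00 Cr
  393.60 Cr + 19.2% × (5,090.00 Cr − 4,800.00 Cr) = 393.60 Cr + 19.2% × 290.00 Cr = 449.28 Cr
Pension Levy: 8.32% × 5,750.00 Cr = 478.40 Cr
Total: 449.28 Cr + 478.40 Cr = 927.68 Cr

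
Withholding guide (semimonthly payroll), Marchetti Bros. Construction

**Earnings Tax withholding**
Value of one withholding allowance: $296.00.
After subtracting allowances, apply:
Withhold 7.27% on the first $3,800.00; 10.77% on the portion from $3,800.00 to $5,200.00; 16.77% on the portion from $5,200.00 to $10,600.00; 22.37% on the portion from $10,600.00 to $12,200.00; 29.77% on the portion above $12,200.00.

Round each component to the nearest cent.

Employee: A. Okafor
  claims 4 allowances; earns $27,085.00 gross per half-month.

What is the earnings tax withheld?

Earnings Tax: taxable = $27,085.00 − 4×$296.00 = $25,901.00
  $1,690.54 + 29.77% × ($25,901.00 − $12,200.00) = $1,690.54 + 29.77% × $13,701.00 = $5,769.33

$5,769.33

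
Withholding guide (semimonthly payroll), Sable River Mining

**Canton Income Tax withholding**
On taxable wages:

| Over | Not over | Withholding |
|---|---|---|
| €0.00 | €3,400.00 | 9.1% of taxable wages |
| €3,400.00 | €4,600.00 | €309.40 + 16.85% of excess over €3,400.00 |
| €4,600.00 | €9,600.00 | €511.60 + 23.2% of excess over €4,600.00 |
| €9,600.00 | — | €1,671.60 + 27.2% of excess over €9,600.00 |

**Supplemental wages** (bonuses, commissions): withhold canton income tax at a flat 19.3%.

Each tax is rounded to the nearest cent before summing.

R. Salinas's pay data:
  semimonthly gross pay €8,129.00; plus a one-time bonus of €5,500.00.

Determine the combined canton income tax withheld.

€2,391.83

Canton Income Tax: taxable = €8,129.00
  €511.60 + 23.2% × (€8,129.00 − €4,600.00) = €511.60 + 23.2% × €3,529.00 = €1,330.33
Supplemental (19.3% flat on bonus): 19.3% × €5,500.00 = €1,061.50
Total canton income tax: €1,330.33 + €1,061.50 = €2,391.83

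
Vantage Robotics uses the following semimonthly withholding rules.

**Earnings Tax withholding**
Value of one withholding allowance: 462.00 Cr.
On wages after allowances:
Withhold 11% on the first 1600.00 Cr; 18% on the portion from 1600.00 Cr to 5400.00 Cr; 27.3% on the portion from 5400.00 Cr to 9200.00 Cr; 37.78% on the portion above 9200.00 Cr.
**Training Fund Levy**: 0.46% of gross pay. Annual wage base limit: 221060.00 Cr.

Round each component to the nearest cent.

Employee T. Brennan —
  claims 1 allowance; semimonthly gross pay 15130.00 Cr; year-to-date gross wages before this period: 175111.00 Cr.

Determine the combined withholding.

4032.81 Cr

Earnings Tax: taxable = 15130.00 Cr − 1×462.00 Cr = 14668.00 Cr
  1897.40 Cr + 37.78% × (14668.00 Cr − 9200.00 Cr) = 1897.40 Cr + 37.78% × 5468.00 Cr = 3963.21 Cr
Training Fund Levy: 0.46% × 15130.00 Cr = 69.60 Cr
Total: 3963.21 Cr + 69.60 Cr = 4032.81 Cr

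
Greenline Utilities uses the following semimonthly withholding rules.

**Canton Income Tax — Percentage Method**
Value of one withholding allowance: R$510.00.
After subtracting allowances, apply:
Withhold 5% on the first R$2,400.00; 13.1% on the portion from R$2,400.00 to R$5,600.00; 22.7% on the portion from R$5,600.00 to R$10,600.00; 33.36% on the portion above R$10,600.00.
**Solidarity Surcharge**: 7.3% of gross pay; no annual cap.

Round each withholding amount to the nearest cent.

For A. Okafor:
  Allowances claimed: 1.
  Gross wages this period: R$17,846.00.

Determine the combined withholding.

Canton Income Tax: taxable = R$17,846.00 − 1×R$510.00 = R$17,336.00
  R$1,674.20 + 33.36% × (R$17,336.00 − R$10,600.00) = R$1,674.20 + 33.36% × R$6,736.00 = R$3,921.33
Solidarity Surcharge: 7.3% × R$17,846.00 = R$1,302.76
Total: R$3,921.33 + R$1,302.76 = R$5,224.09

R$5,224.09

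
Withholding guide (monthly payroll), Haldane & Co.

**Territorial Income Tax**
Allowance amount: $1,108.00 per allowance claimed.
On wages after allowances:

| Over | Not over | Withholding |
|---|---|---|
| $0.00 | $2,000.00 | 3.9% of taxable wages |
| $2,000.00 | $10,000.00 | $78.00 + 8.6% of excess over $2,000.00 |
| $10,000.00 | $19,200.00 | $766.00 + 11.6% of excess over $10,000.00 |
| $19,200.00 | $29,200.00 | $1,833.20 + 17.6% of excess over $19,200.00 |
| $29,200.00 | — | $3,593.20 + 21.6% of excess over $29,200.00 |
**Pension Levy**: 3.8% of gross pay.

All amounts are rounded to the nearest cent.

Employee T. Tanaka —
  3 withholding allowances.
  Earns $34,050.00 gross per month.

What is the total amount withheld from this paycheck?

Territorial Income Tax: taxable = $34,050.00 − 3×$1,108.00 = $30,726.00
  $3,593.20 + 21.6% × ($30,726.00 − $29,200.00) = $3,593.20 + 21.6% × $1,526.00 = $3,922.82
Pension Levy: 3.8% × $34,050.00 = $1,293.90
Total: $3,922.82 + $1,293.90 = $5,216.72

$5,216.72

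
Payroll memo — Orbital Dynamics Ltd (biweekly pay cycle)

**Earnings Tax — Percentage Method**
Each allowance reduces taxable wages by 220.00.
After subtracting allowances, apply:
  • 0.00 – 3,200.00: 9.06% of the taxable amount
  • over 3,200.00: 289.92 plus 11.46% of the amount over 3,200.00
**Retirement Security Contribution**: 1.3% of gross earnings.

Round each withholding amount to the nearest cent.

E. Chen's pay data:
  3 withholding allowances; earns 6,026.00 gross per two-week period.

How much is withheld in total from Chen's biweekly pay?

Earnings Tax: taxable = 6,026.00 − 3×220.00 = 5,366.00
  289.92 + 11.46% × (5,366.00 − 3,200.00) = 289.92 + 11.46% × 2,166.00 = 538.14
Retirement Security Contribution: 1.3% × 6,026.00 = 78.34
Total: 538.14 + 78.34 = 616.48

616.48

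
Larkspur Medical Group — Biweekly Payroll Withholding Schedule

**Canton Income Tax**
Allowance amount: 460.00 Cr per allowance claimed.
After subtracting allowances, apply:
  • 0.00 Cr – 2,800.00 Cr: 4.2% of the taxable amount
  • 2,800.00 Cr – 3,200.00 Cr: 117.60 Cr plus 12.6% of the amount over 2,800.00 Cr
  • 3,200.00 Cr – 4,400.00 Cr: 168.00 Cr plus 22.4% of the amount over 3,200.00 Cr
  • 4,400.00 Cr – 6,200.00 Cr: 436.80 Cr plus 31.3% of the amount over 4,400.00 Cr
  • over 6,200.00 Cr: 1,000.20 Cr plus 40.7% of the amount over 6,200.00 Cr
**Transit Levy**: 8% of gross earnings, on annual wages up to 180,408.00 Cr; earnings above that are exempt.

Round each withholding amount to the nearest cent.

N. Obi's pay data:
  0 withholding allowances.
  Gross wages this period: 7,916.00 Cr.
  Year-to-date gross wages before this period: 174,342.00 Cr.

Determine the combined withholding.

Canton Income Tax: taxable = 7,916.00 Cr
  1,000.20 Cr + 40.7% × (7,916.00 Cr − 6,200.00 Cr) = 1,000.20 Cr + 40.7% × 1,716.00 Cr = 1,698.61 Cr
Transit Levy: cap 180,408.00 Cr − YTD 174,342.00 Cr = 6,066.00 Cr subject; 8% × 6,066.00 Cr = 485.28 Cr
Total: 1,698.61 Cr + 485.28 Cr = 2,183.89 Cr

2,183.89 Cr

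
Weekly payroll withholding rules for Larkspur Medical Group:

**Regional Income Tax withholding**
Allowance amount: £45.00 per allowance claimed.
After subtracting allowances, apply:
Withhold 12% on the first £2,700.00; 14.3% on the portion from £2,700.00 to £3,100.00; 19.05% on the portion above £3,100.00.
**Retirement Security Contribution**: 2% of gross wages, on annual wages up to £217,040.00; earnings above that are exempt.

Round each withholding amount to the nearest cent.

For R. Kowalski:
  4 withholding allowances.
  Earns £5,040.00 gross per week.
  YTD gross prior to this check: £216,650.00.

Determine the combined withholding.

Regional Income Tax: taxable = £5,040.00 − 4×£45.00 = £4,860.00
  £381.20 + 19.05% × (£4,860.00 − £3,100.00) = £381.20 + 19.05% × £1,760.00 = £716.48
Retirement Security Contribution: cap £217,040.00 − YTD £216,650.00 = £390.00 subject; 2% × £390.00 = £7.80
Total: £716.48 + £7.80 = £724.28

£724.28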